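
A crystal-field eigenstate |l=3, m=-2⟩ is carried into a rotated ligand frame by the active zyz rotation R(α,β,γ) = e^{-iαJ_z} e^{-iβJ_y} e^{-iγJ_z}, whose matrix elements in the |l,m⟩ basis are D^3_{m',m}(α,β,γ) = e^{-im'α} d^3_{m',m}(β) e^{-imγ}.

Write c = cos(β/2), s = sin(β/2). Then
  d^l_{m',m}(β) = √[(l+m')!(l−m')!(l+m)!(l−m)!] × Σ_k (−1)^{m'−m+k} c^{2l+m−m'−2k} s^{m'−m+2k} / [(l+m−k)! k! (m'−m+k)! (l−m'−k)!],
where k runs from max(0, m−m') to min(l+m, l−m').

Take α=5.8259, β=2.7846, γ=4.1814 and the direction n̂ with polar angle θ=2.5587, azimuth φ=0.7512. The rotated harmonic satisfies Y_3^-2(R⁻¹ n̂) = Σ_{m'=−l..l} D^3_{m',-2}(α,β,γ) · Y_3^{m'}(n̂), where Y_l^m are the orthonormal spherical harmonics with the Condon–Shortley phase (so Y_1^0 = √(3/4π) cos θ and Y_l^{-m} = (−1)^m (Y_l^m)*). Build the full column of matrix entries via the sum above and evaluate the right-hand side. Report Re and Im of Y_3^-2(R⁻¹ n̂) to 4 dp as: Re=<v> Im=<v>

Need the full column D^3_{m',-2} for m'=−3..3 at α=5.8259, β=2.7846, γ=4.1814.
cos(β/2)=0.177550, sin(β/2)=0.984112
d^3_{-3,-2}: single k=1 term ⇒ +0.000425;  D = +0.000323+0.000277i
d^3_{-2,-2}: k∈[0..1] ⇒ +0.000031 -0.004812 = -0.004781;  D = -0.001887-0.004393i
d^3_{-1,-2}: k∈[0..1] ⇒ -0.000549 +0.033738 = +0.033189;  D = -0.001710+0.033145i
d^3_{0,-2}: k∈[0..1] ⇒ +0.005271 -0.161950 = -0.156678;  D = +0.076325-0.136830i
d^3_{1,-2}: k∈[0..1] ⇒ -0.033738 +0.518254 = +0.484516;  D = -0.398600+0.275452i
d^3_{2,-2}: k∈[0..1] ⇒ +0.147839 -0.908378 = -0.760539;  D = +0.752291-0.111703i
d^3_{3,-2}: single k=0 term ⇒ -0.401438;  D = +0.382318+0.122415i
Y_3^{m'}(θ=2.5587,φ=0.7512) and Σ D·Y over m':
  (+0.0003+0.0003i)·(-0.0439-0.0540i)  (-0.0019-0.0044i)·(-0.0177+0.2579i)  (-0.0017+0.0331i)·(+0.3231-0.3017i)  (+0.0763-0.1368i)·(-0.1511+0.0000i)  (-0.3986+0.2755i)·(-0.3231-0.3017i)  (+0.7523-0.1117i)·(-0.0177-0.2579i)  (+0.3823+0.1224i)·(+0.0439-0.0540i)
Y_3^-2(R⁻¹ n̂) = +0.192271-0.144581i

Re=0.1923 Im=-0.1446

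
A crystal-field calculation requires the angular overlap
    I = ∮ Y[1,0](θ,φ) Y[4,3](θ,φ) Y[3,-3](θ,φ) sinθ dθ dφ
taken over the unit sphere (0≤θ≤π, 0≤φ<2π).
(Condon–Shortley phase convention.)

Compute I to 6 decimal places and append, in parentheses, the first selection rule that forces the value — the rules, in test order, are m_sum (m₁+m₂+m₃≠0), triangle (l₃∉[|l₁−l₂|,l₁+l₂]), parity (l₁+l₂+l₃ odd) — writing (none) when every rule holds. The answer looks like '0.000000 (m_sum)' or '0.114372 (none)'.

Rules hold: Σm=0, L=8 even, 3≤3≤5.
N = 3·9·7 = 189
Δ = 2!·0!·6!/9! = 1/252
Racah Σ t=1..1: t=1:−1/36 = -1/36
⇒ 3j(1 4 3; 0 0 0)² = 4/63, sgn +1
Racah Σ t=1..1: t=1:−1/720 = -1/720
⇒ 3j(1 4 3; 0 3 -3)² = 1/36, sgn -1
4πI² = N·(3j₀)²·(3jₘ)² = 1/3
I = -1·√(0.333333/4π) = -0.16286750
No selection rule forces the value: the integral is nonzero (none).

-0.162868 (none)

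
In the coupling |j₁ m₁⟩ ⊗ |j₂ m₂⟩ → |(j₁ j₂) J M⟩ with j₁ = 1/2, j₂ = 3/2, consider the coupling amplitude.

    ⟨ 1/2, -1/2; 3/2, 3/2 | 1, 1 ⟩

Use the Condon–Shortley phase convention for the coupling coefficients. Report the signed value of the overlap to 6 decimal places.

-0.866025

√[3·1!0!2!/4! · 0!1!3!0!2!0!] = √(3)
  +(−1)^1/∏(1,0,0,2,0,0)! = -1/2  (running -1/2)
⟨..|..⟩ = √(3)·(-1/2) = -0.866025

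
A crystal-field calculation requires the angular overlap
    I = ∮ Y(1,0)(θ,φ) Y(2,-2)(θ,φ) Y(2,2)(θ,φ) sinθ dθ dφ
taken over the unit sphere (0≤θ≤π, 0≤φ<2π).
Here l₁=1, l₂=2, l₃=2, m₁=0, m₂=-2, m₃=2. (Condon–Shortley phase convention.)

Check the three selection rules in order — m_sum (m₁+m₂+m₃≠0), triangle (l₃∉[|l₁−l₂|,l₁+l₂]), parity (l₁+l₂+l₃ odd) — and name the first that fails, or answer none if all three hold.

azimuthal sum: 0 − 2 + 2 = 0  ✓
1 ≤ 2 ≤ 3 (triangle on l)  ✓
L = 1 + 2 + 2 = 5 (odd)  ✗

parity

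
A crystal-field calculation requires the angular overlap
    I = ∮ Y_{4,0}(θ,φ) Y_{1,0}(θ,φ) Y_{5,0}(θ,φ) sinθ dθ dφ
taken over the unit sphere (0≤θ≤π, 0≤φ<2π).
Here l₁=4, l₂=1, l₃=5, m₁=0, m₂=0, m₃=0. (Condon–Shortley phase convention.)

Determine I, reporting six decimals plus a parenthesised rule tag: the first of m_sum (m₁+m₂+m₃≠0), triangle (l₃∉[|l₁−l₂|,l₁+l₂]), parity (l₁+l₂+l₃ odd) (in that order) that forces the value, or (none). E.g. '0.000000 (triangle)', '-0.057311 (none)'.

0.245532 (none)

m-sum 0 ✓  L=10 even ✓  3≤5≤5 ✓
Π(2lᵢ+1) = 9×3×11 = 297
triangle coeff Δ(4,1,5) = 1/495
Σ_t [0,0]: t=0:+1/576 = 1/576
(3j)²=5/99 [(4 1 5; 0 0 0)], sign=-1
(m-triple is (0,0,0) — same symbol as above.)
⇒ 4πI² = 25/33
I = (+1)√(25/33/(4π)) = 0.24553200
No selection rule forces the value: the integral is nonzero (none).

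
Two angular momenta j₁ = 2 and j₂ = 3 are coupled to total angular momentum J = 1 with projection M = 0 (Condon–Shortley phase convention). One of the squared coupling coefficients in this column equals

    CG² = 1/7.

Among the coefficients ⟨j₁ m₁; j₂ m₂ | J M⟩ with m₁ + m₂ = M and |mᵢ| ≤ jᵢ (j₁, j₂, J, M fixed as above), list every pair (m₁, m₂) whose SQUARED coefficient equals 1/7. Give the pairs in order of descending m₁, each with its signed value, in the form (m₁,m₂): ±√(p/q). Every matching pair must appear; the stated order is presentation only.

Admissible pairs with m₁+m₂ = M = 0: (-2,2), (-1,1), (0,0), (1,-1), (2,-2)
  (m₁,m₂)=(2,-2): CG² = 1/7, CG = +√(1/7)   ← matches the target
  (m₁,m₂)=(1,-1): CG² = 8/35, CG = −√(8/35)
  (m₁,m₂)=(0,0): CG² = 9/35, CG = +√(9/35)
  (m₁,m₂)=(-1,1): CG² = 8/35, CG = −√(8/35)
  (m₁,m₂)=(-2,2): CG² = 1/7, CG = +√(1/7)   ← matches the target
Pairs with CG² = 1/7: (2,-2): +√(1/7); (-2,2): +√(1/7)

(2,-2): +√(1/7); (-2,2): +√(1/7)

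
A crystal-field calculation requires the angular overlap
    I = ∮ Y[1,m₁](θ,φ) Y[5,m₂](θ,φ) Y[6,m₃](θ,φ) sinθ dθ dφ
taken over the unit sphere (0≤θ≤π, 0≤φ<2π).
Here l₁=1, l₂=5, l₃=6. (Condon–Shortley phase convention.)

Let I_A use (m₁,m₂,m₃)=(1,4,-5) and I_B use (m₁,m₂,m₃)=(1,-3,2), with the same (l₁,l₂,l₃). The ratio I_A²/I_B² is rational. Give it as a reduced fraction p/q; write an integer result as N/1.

55/6

l's match ⇒ only the (l;m) 3-j factors differ between A and B.
A: triangle coeff Δ(1,5,6) = 1/858; Σ_t [0,0]: t=0:+1/725760 = 1/725760; (3j)²=5/78 [(1 5 6; 1 4 -5)], sign=-1
B: triangle coeff Δ(1,5,6) = 1/858; Σ_t [0,0]: t=0:+1/161280 = 1/161280; (3j)²=1/143 [(1 5 6; 1 -3 2)], sign=+1
I_A²/I_B² = (5/78)/(1/143) = 55/6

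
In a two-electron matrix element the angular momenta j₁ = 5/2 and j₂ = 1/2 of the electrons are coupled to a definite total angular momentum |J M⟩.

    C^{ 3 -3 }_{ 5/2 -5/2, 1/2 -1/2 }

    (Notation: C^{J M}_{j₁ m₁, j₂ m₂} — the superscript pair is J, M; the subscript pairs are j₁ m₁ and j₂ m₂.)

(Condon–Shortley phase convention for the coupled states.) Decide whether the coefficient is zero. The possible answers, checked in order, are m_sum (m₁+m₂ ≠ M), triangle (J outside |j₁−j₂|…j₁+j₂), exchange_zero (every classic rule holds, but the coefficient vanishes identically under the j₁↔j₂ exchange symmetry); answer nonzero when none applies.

m-sum: m₁+m₂ = -5/2+(-1/2) = -3, M = -3  ✓
triangle: |j₁−j₂| = 2 ≤ J = 3 ≤ j₁+j₂ = 3  ✓
exchange: j₁≠j₂ or m₁≠m₂ — the exchange symmetry imposes no constraint here
value check: CG = +1 = +1.000000 ≠ 0

nonzero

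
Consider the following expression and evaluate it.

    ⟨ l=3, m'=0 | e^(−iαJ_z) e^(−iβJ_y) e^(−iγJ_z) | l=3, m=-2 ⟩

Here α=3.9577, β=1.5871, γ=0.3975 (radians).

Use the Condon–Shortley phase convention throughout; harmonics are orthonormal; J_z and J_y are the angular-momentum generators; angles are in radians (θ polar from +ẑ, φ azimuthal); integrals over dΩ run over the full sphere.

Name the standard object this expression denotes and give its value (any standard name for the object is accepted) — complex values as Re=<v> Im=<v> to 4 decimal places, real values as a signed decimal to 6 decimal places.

This is a Wigner D-matrix element — the rotation-matrix element ⟨l m'| R(α,β,γ) |l m⟩ in the angular-momentum basis.
First d^3_{0,-2}(β=1.5871), then the phase factors e^{-i(0)α} and e^{-i(-2)γ}:
Half-angle: c=0.701319, s=0.712847. N=√(6·6·1·120)=65.726707
The bounds max(0,m−m')=0 and min(l+m,l−m')=1 give 2 terms
  k=0: (−1)^2·65.7267/(12)·0.7013^4·0.7128^2 = +0.673312
  k=1: (−1)^3·65.7267/(12)·0.7013^2·0.7128^4 = -0.695630
d^3_{0,-2}(1.5871) = +0.673312 -0.695630 = -0.022318
Attach z-rotation phases: D = e^{-i(0)(3.9577)}·(-0.022318)·e^{-i(-2)(0.3975)} = -0.015629-0.015932i

Wigner D-matrix element, Re=-0.0156 Im=-0.0159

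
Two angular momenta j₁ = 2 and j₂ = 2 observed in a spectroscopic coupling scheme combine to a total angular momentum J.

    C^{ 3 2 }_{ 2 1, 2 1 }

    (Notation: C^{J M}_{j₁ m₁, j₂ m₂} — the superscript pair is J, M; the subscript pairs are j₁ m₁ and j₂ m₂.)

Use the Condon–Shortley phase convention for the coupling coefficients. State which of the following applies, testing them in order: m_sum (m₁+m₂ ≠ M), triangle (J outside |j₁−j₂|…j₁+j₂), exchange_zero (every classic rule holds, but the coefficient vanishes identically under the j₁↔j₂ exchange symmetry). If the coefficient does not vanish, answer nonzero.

exchange_zero

m-sum: m₁+m₂ = 1+1 = 2, M = 2  ✓
triangle: |j₁−j₂| = 0 ≤ J = 3 ≤ j₁+j₂ = 4  ✓
exchange: j₁=j₂ and m₁=m₂, and (−1)^(j₁+j₂−J) = (−1)^1 = −1 forces ⟨j₁m₁;j₂m₂|JM⟩ = −⟨j₂m₂;j₁m₁|JM⟩ = −⟨j₁m₁;j₂m₂|JM⟩ ⇒ the coefficient vanishes identically
Racah sum check: Σ_k collapses to 0 ⇒ CG = 0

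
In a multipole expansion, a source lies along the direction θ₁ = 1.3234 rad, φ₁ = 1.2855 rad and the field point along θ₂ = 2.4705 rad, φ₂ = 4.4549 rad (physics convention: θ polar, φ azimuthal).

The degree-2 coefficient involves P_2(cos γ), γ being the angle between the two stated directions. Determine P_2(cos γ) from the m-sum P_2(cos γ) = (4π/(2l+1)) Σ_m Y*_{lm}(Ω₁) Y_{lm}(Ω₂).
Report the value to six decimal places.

0.446731

Addition theorem: P_2(cos γ) = (4π/5) Σ_m Y*_{lm}(Ω₁) Y_{lm}(Ω₂), m = −2…2:
  term(m=-2) = 0.05415 - 0.00301j   from Y*(Ω₁)=-0.30559 + 0.19613j, Y(Ω₂)=-0.13000 - 0.07357j
  term(m=-1) = 0.06898 - 0.00192j   from Y*(Ω₁)=0.05162 + 0.17601j, Y(Ω₂)=0.09581 - 0.36382j
  term(m=+0) = -0.06852 + 0.00000j   from Y*(Ω₁)=-0.25865 + 0.00000j, Y(Ω₂)=0.26491 + 0.00000j
  term(m=+1) = 0.06898 + 0.00192j   from Y*(Ω₁)=-0.05162 + 0.17601j, Y(Ω₂)=-0.09581 - 0.36382j
  term(m=+2) = 0.05415 + 0.00301j   from Y*(Ω₁)=-0.30559 - 0.19613j, Y(Ω₂)=-0.13000 + 0.07357j
Accumulated sum 0.17775 + 0.00000j; after 4π/(2l+1) scaling, 0.44673 + 0.00000j ⇒ P_2 = 0.446731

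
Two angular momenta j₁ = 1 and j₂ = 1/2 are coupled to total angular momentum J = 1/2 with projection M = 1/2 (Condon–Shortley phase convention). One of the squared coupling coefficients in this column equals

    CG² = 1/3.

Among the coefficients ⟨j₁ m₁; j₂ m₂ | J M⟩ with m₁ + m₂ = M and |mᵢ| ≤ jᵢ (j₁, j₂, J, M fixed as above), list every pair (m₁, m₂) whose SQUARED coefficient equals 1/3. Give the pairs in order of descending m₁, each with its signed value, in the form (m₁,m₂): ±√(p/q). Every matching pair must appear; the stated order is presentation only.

(0,1/2): −√(1/3)

Admissible pairs with m₁+m₂ = M = 1/2: (0,1/2), (1,-1/2)
  (m₁,m₂)=(1,-1/2): CG² = 2/3, CG = +√(2/3)
  (m₁,m₂)=(0,1/2): CG² = 1/3, CG = −√(1/3)   ← matches the target
Pairs with CG² = 1/3: (0,1/2): −√(1/3)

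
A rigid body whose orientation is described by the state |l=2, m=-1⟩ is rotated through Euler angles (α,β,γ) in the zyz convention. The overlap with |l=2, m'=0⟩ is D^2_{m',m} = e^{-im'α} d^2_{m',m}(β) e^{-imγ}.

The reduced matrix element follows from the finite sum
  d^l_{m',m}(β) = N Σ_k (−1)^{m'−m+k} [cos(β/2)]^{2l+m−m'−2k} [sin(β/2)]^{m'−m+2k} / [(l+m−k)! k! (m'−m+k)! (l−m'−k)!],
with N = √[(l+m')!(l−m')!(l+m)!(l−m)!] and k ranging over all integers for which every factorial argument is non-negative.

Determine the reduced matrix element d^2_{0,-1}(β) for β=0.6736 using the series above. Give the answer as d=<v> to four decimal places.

d=-0.5971

d^2_{0,-1}(β=0.6736) via the finite sum:
Half-angle: c=0.943817, s=0.330469. N=√(2·2·1·6)=4.898979
k: max(0,(-1)−(0))=0 … min(2+(-1),2−(0))=1
  k=0: (−1)^1·4.8990/(2)·0.9438^3·0.3305^1 = -0.680564
  k=1: (−1)^2·4.8990/(2)·0.9438^1·0.3305^3 = +0.083436
d^2_{0,-1}(0.6736) = -0.680564 +0.083436 = -0.597128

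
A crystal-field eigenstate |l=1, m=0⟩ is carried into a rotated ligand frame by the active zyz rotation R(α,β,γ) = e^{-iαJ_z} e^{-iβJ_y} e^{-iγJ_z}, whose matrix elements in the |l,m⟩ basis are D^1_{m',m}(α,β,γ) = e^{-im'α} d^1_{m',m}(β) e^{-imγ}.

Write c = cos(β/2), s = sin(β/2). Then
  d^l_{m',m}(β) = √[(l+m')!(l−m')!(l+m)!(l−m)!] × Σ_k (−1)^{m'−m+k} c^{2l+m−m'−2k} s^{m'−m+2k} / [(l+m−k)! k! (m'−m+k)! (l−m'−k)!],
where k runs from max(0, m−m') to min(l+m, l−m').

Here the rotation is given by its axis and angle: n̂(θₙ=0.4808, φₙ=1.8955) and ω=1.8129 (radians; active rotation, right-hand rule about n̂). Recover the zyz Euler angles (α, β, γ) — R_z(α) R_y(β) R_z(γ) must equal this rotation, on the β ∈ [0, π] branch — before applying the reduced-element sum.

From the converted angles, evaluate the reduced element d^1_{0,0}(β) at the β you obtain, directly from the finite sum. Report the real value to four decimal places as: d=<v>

d=0.7348

Axis–angle → zyz. n̂ = (sinθₙcosφₙ, sinθₙsinφₙ, cosθₙ) = (-0.147547, +0.438321, +0.886625), ω = 1.8129.
R = I cosω + sinω [n̂]ₓ + (1−cosω) n̂n̂ᵀ gives
  R = [-0.212756, -0.940945, +0.263356; +0.780590, -0.001559, +0.625042; -0.587720, +0.338555, +0.734824]
β = atan2(√(R₁₃²+R₂₃²), R₃₃) = 0.745390; α = atan2(R₂₃, R₁₃) mod 2π = 1.172028; γ = atan2(R₃₂, −R₃₁) mod 2π = 0.522621
d^1_{0,0}(β=0.7454) via the finite sum:
With c≡cos(β/2)=0.931349 and s≡sin(β/2)=0.364127, N=[1·1·1·1]^{1/2}=1.000000
Admissible k: 0..1 (factorial args all ≥0)
  k=0: (−1)^0·1.0000/(1)·0.9313^2·0.3641^0 = +0.867412
  k=1: (−1)^1·1.0000/(1)·0.9313^0·0.3641^2 = -0.132588
d^1_{0,0}(0.7454) = +0.867412 -0.132588 = +0.734824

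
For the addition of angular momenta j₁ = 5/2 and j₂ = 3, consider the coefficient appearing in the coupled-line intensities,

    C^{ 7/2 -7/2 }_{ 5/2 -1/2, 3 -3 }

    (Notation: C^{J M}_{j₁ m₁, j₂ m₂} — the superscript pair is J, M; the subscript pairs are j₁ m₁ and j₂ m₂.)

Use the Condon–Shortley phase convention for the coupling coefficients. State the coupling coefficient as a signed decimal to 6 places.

+√(1/3) ≈ +0.577350

triangle: 2!×3!×4!/10! = 288/3628800
(j±m)!: 2!×3!×0!×6!×0!×7! = 43545600
prefactor² = (2J+1)×Δ×N² = 27648
  k=0: +1/(0!×2!×3!×0!×0!×4!) = 1/288
Σ = 1/288  ⇒  CG² = 27648×(1/288)² = 1/3
CG = +√(1/3) = +0.577350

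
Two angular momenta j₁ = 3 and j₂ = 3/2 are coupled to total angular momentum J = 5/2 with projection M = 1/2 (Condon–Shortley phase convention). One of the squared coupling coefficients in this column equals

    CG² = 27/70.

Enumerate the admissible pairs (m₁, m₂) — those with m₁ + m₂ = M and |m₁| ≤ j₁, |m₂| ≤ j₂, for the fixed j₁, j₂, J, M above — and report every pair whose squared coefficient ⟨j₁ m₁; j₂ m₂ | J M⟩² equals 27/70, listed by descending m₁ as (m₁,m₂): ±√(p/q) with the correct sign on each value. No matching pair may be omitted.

(-1,3/2): +√(27/70)

Admissible pairs with m₁+m₂ = M = 1/2: (-1,3/2), (0,1/2), (1,-1/2), (2,-3/2)
  (m₁,m₂)=(2,-3/2): CG² = 3/7, CG = +√(3/7)
  (m₁,m₂)=(1,-1/2): CG² = 1/70, CG = −√(1/70)
  (m₁,m₂)=(0,1/2): CG² = 6/35, CG = −√(6/35)
  (m₁,m₂)=(-1,3/2): CG² = 27/70, CG = +√(27/70)   ← matches the target
Pairs with CG² = 27/70: (-1,3/2): +√(27/70)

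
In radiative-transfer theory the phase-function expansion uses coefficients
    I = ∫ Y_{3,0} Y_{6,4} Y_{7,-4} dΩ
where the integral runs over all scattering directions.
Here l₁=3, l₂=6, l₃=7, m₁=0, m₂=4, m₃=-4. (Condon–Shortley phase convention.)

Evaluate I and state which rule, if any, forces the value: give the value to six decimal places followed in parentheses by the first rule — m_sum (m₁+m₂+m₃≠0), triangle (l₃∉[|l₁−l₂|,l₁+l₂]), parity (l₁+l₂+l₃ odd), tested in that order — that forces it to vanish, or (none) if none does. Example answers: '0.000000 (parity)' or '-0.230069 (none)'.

Checks pass: Σm=0; 16 even; l₃=7∈[3,9].
(2·3+1)(2·6+1)(2·7+1) = 1365
Δ: 2! 4! 10! / 17! → 1/2042040
sum: t=0:+1/207360 t=1:−1/57600 t=2:+1/207360 = -1/129600
3j²(3 6 7; 0 0 0) = Δ·Π!·Σ² = 168/12155  (sign +1)
sum: t=0:+1/43545600 t=1:−1/1451520 t=2:+1/967680 = 1/2721600
3j²(3 6 7; 0 4 -4) = Δ·Π!·Σ² = 32/7735  (sign -1)
combine: 4πI² = 1365·168/12155·32/7735 = 16128/206635
take √, sign -1: I = -0.07881037
No selection rule forces the value: the integral is nonzero (none).

-0.078810 (none)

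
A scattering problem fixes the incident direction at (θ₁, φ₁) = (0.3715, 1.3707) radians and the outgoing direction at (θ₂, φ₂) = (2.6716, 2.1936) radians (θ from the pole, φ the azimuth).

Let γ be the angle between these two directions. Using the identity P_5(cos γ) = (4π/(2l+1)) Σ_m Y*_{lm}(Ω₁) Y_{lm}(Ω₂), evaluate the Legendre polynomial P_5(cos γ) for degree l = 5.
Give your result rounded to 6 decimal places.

Addition theorem: P_5(cos γ) = (4π/11) Σ_m Y*_{lm}(Ω₁) Y_{lm}(Ω₂), m = −5…5:
  term(m=-5) = -0.000015+0.000021i   from Y*(Ω₁)=+0.002463+0.001580i, Y(Ω₂)=-0.000244+0.008839i
  term(m=-4) = +0.001293-0.000195i   from Y*(Ω₁)=+0.016540-0.017043i, Y(Ω₂)=+0.043809+0.033330i
  term(m=-3) = -0.017439-0.013898i   from Y*(Ω₁)=-0.063699-0.093051i, Y(Ω₂)=+0.189058-0.057989i
  term(m=-2) = +0.010738+0.142897i   from Y*(Ω₁)=-0.307545+0.130098i, Y(Ω₂)=+0.137102-0.406639i
  term(m=-1) = +0.168392-0.181521i   from Y*(Ω₁)=+0.108034+0.532686i, Y(Ω₂)=-0.265723-0.370010i
  term(m=+0) = +0.016275+0.000000i   from Y*(Ω₁)=+0.186825-0.000000i, Y(Ω₂)=+0.087111+0.000000i
  term(m=+1) = +0.168392+0.181521i   from Y*(Ω₁)=-0.108034+0.532686i, Y(Ω₂)=+0.265723-0.370010i
  term(m=+2) = +0.010738-0.142897i   from Y*(Ω₁)=-0.307545-0.130098i, Y(Ω₂)=+0.137102+0.406639i
  term(m=+3) = -0.017439+0.013898i   from Y*(Ω₁)=+0.063699-0.093051i, Y(Ω₂)=-0.189058-0.057989i
  term(m=+4) = +0.001293+0.000195i   from Y*(Ω₁)=+0.016540+0.017043i, Y(Ω₂)=+0.043809-0.033330i
  term(m=+5) = -0.000015-0.000021i   from Y*(Ω₁)=-0.002463+0.001580i, Y(Ω₂)=+0.000244+0.008839i
Total Σ_m = +0.342213+0.000000i. Multiply by 1.142397: +0.390944+0.000000i. P_5(cos γ) = 0.390944

0.390944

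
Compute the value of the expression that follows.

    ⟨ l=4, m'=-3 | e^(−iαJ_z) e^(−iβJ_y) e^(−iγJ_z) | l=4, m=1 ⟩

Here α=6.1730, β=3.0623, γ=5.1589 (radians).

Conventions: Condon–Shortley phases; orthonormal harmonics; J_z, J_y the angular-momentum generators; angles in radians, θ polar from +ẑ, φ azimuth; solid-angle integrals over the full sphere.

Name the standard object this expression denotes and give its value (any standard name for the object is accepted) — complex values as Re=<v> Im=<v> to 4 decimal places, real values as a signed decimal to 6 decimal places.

This is a Wigner D-matrix element — the rotation-matrix element ⟨l m'| R(α,β,γ) |l m⟩ in the angular-momentum basis.
D^4_{-3,1}(6.1730,3.0623,5.1589) = e^{-i·-3·6.1730}·d^4_{-3,1}(3.0623)·e^{-i·1·5.1589}. Compute d first:
Half-angle: c=0.039636, s=0.999214. N=√(1·5040·120·6)=1904.940944
The bounds max(0,m−m')=4 and min(l+m,l−m')=5 give 2 terms
  k=4: (−1)^0·1904.9409/(144)·0.0396^4·0.9992^4 = +0.000033
  k=5: (−1)^1·1904.9409/(240)·0.0396^2·0.9992^6 = -0.012411
d^4_{-3,1}(3.0623) = +0.000033 -0.012411 = -0.012378
Phases: e^{-i·(-3)·6.1730}=+0.945862-0.324569i, e^{-i·(1)·5.1589}=+0.431821+0.901959i ⇒ D=-0.008680-0.008825i

Wigner D-matrix element, Re=-0.0087 Im=-0.0088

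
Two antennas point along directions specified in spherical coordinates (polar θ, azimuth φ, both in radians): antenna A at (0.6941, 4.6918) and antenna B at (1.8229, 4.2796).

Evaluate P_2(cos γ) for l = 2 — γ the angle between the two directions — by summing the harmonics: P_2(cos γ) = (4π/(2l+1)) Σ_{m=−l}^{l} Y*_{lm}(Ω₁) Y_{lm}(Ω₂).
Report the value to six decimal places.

Addition theorem: P_2(cos γ) = (4π/5) Σ_m Y*_{lm}(Ω₁) Y_{lm}(Ω₂), m = −2…2:
  [-2]  conj(Y_{2,-2})(Ω₁) = -0.15793 + 0.00651j ; Y_{2,-2}(Ω₂) = -0.23480 - 0.27583j ; Δ = 0.03888 + 0.04204j
  [-1]  conj(Y_{2,-1})(Ω₁) = -0.00782 - 0.37977j ; Y_{2,-1}(Ω₂) = 0.07827 - 0.16941j ; Δ = -0.06495 - 0.02840j
  [+0]  conj(Y_{2,0})(Ω₁) = 0.24360 + 0.00000j ; Y_{2,0}(Ω₂) = -0.25652 + 0.00000j ; Δ = -0.06249 + 0.00000j
  [+1]  conj(Y_{2,1})(Ω₁) = 0.00782 - 0.37977j ; Y_{2,1}(Ω₂) = -0.07827 - 0.16941j ; Δ = -0.06495 + 0.02840j
  [+2]  conj(Y_{2,2})(Ω₁) = -0.15793 - 0.00651j ; Y_{2,2}(Ω₂) = -0.23480 + 0.27583j ; Δ = 0.03888 - 0.04204j
Total Σ_m = -0.11463 + 0.00000j. Multiply by 2.513274: -0.28810 + 0.00000j. P_2(cos γ) = -0.288095

-0.288095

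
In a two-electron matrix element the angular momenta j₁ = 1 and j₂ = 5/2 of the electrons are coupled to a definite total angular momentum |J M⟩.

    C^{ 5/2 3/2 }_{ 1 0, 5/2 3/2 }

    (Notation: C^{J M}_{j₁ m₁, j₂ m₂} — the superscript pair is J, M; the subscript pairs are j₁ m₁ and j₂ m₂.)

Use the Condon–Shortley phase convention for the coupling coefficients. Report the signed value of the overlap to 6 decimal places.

triangle: 1!×1!×4!/7! = 24/5040
(j±m)!: 1!×1!×4!×1!×4!×1! = 576
prefactor² = (2J+1)×Δ×N² = 576/35
  k=0: +1/(0!×1!×1!×4!×0!×0!) = 1/24
  k=1: −1/(1!×0!×0!×3!×1!×1!) = -1/6
Σ = -1/8  ⇒  CG² = 576/35×(-1/8)² = 9/35
CG = −√(9/35) = -0.507093

−√(9/35) = -0.507093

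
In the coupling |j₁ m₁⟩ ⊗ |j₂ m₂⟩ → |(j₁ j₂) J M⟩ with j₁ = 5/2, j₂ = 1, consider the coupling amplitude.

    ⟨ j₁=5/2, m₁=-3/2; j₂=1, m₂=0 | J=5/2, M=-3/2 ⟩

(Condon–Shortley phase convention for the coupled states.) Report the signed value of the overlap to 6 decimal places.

j₁+j₂−J=1  J+j₁−j₂=4  J−j₁+j₂=1  j₁+j₂+J+1=7
(j₁±m₁, j₂±m₂, J±M) = (1,4,1,1,1,4)
P² = 576/35
sum k=0..1:
  [0] +1/24 = 1/24
  [1] −1/6 = -1/6
S = -1/8
C² = P²·S² = 9/35 ; C = -0.507093

-0.507093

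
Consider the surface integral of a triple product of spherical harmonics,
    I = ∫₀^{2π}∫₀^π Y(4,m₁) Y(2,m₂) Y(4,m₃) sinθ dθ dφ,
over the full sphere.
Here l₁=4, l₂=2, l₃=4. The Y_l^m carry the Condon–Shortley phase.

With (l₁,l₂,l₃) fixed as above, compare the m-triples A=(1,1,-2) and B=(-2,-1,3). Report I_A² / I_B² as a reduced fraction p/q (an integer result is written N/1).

l's match ⇒ only the (l;m) 3-j factors differ between A and B.
A: triangle coeff Δ(4,2,4) = 1/13860; Σ_t [1,2]: t=1:−1/96 t=2:+1/240 = -1/160; (3j)²=27/1540 [(4 2 4; 1 1 -2)], sign=-1
B: triangle coeff Δ(4,2,4) = 1/13860; Σ_t [0,1]: t=0:+1/1440 t=1:−1/240 = -1/288; (3j)²=5/132 [(4 2 4; -2 -1 3)], sign=+1
I_A²/I_B² = (27/1540)/(5/132) = 81/175

81/175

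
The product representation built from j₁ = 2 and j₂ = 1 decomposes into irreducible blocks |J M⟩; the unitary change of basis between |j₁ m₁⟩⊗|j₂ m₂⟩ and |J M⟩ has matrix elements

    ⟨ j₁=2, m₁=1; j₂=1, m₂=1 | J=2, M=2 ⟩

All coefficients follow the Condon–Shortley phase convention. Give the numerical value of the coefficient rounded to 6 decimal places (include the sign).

triangle: 1!*3!*1!/6! = 6/720
(j±m)!: 3!*1!*2!*0!*4!*0! = 288
prefactor² = (2J+1)*Δ*N² = 12
  k=1: −1/(1!*0!*0!*1!*3!*0!) = -1/6
Σ = -1/6  ⇒  CG² = 12*(-1/6)² = 1/3
CG = −√(1/3) = -0.577350

−√(1/3) ≈ -0.577350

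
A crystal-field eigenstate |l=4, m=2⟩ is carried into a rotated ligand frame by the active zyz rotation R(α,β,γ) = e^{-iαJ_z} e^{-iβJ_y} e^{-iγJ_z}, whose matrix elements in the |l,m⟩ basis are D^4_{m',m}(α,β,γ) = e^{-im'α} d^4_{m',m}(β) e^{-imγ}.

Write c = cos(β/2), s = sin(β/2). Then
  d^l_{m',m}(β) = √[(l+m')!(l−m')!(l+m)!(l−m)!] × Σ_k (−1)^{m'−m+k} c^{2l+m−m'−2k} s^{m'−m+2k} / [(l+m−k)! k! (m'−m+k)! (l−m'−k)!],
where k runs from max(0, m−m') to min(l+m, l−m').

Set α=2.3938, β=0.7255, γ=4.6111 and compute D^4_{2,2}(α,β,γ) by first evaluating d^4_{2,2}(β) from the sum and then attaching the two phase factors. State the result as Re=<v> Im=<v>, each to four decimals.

D^4_{2,2}(2.3938,0.7255,4.6111) = e^{-i·2·2.3938}·d^4_{2,2}(0.7255)·e^{-i·2·4.6111}. Compute d first:
Half-angle: c=0.934925, s=0.354847. N=√(720·2·720·2)=1440.000000
The bounds max(0,m−m')=0 and min(l+m,l−m')=2 give 3 terms
  k=0: (−1)^0·1440.0000/(1440)·0.9349^8·0.3548^0 = +0.583731
  k=1: (−1)^1·1440.0000/(120)·0.9349^6·0.3548^2 = -1.009071
  k=2: (−1)^2·1440.0000/(96)·0.9349^4·0.3548^4 = +0.181702
d^4_{2,2}(0.7255) = +0.583731 -1.009071 +0.181702 = -0.243639
Phases: e^{-i·(2)·2.3938}=+0.075140+0.997173i, e^{-i·(2)·4.6111}=-0.979551-0.201195i ⇒ D=-0.030948+0.241665i

Re=-0.0309 Im=0.2417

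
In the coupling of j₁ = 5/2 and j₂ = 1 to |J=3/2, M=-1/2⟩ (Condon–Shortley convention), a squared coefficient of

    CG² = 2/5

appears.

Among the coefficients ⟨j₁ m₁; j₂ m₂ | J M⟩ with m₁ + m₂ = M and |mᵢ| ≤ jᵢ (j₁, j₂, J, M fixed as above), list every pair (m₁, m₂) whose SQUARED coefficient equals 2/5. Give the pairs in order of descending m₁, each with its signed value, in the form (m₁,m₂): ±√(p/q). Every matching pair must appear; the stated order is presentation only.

(-1/2,0): −√(2/5); (-3/2,1): +√(2/5)

Admissible pairs with m₁+m₂ = M = -1/2: (-3/2,1), (-1/2,0), (1/2,-1)
  (m₁,m₂)=(1/2,-1): CG² = 1/5, CG = +√(1/5)
  (m₁,m₂)=(-1/2,0): CG² = 2/5, CG = −√(2/5)   ← matches the target
  (m₁,m₂)=(-3/2,1): CG² = 2/5, CG = +√(2/5)   ← matches the target
Pairs with CG² = 2/5: (-1/2,0): −√(2/5); (-3/2,1): +√(2/5)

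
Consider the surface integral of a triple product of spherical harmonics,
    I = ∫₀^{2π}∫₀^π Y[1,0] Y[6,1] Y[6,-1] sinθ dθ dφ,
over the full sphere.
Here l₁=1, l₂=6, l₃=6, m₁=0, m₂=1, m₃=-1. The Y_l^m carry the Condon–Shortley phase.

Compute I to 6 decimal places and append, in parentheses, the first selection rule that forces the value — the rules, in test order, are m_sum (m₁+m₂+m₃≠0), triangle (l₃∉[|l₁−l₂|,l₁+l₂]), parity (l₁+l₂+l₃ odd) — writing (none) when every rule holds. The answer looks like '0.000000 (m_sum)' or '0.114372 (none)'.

0.000000 (parity)

Σlᵢ=13 odd — θ-integrand is odd under cosθ→−cosθ; I=0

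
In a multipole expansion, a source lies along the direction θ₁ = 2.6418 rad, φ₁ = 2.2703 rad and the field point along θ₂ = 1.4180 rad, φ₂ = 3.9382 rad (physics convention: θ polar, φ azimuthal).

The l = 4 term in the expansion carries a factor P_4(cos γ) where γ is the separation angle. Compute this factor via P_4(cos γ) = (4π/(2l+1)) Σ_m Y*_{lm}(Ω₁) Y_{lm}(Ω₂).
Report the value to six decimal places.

Expand P_4 via completeness: Σ_{m} conj(Y_{4,m}) at Ω₁ times Y_{4,m} at Ω₂ —
  [-4]  conj(Y_{4,-4})(Ω₁) = -0.02198 + 0.00786j ; Y_{4,-4}(Ω₂) = -0.42184 + 0.01893j ; Δ = 0.00912 - 0.00373j
  [-3]  conj(Y_{4,-3})(Ω₁) = -0.10447 - 0.06089j ; Y_{4,-3}(Ω₂) = 0.13435 + 0.12561j ; Δ = -0.00639 - 0.02130j
  [-2]  conj(Y_{4,-2})(Ω₁) = -0.05769 - 0.33250j ; Y_{4,-2}(Ω₂) = 0.00614 + 0.27372j ; Δ = 0.09066 - 0.01783j
  [-1]  conj(Y_{4,-1})(Ω₁) = 0.30649 - 0.36425j ; Y_{4,-1}(Ω₂) = 0.14120 - 0.14440j ; Δ = -0.00932 - 0.09569j
  [+0]  conj(Y_{4,0})(Ω₁) = 0.06974 + 0.00000j ; Y_{4,0}(Ω₂) = 0.24583 + 0.00000j ; Δ = 0.01714 + 0.00000j
  [+1]  conj(Y_{4,1})(Ω₁) = -0.30649 - 0.36425j ; Y_{4,1}(Ω₂) = -0.14120 - 0.14440j ; Δ = -0.00932 + 0.09569j
  [+2]  conj(Y_{4,2})(Ω₁) = -0.05769 + 0.33250j ; Y_{4,2}(Ω₂) = 0.00614 - 0.27372j ; Δ = 0.09066 + 0.01783j
  [+3]  conj(Y_{4,3})(Ω₁) = 0.10447 - 0.06089j ; Y_{4,3}(Ω₂) = -0.13435 + 0.12561j ; Δ = -0.00639 + 0.02130j
  [+4]  conj(Y_{4,4})(Ω₁) = -0.02198 - 0.00786j ; Y_{4,4}(Ω₂) = -0.42184 - 0.01893j ; Δ = 0.00912 + 0.00373j
Accumulated sum 0.18529 + 0.00000j; after 4π/(2l+1) scaling, 0.25871 + 0.00000j ⇒ P_4 = 0.258707

0.258707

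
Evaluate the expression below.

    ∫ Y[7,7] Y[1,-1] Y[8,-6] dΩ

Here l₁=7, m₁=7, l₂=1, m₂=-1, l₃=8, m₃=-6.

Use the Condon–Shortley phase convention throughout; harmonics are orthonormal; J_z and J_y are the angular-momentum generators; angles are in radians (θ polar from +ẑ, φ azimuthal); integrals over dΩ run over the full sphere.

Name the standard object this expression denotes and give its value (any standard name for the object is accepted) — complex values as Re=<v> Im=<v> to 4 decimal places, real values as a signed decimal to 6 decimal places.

This is a Gaunt coefficient — the integral of a triple product of spherical harmonics over the sphere.
Checks pass: Σm=0; 16 even; l₃=8∈[6,8].
(2·7+1)(2·1+1)(2·8+1) = 765
Δ: 0! 14! 2! / 17! → 1/2040
sum: t=0:+1/25401600 = 1/25401600
3j²(7 1 8; 0 0 0) = Δ·Π!·Σ² = 8/255  (sign +1)
sum: t=0:+1/174356582400 = 1/174356582400
3j²(7 1 8; 7 -1 -6) = Δ·Π!·Σ² = 1/2040  (sign +1)
combine: 4πI² = 765·8/255·1/2040 = 1/85
take √, sign +1: I = 0.03059748

Gaunt coefficient, +0.030597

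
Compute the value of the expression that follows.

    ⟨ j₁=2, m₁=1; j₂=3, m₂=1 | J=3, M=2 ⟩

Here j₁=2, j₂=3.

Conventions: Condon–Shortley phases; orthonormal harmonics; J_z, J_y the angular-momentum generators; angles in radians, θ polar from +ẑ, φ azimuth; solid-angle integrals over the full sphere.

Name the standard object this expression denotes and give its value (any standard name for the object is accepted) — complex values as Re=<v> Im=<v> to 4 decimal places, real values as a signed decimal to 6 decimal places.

Clebsch–Gordan coefficient, −√(1/4) ≈ -0.500000

This is a Clebsch–Gordan (vector-coupling) coefficient.
√[7·2!2!4!/9! · 3!1!4!2!5!1!] = √(64)
  +(−1)^0/∏(0,2,1,4,1,0)! = 1/48  (running 1/48)
  +(−1)^1/∏(1,1,0,3,2,1)! = -1/12  (running -1/16)
⟨..|..⟩ = √(64)·(-1/16) = -0.500000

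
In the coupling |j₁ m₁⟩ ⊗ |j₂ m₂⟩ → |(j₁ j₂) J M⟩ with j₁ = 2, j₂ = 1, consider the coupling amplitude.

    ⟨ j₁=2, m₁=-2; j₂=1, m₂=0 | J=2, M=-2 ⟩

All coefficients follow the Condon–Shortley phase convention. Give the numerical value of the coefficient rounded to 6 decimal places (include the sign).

-0.816497

√[5·1!3!1!/6! · 0!4!1!1!0!4!] = √(24)
  +(−1)^1/∏(1,0,3,0,0,1)! = -1/6  (running -1/6)
⟨..|..⟩ = √(24)·(-1/6) = -0.816497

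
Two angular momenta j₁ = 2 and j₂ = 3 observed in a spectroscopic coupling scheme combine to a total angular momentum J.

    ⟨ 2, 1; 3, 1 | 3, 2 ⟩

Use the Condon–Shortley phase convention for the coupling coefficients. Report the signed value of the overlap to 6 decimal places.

−√(1/4) ≈ -0.500000

√[7·2!2!4!/9! · 3!1!4!2!5!1!] = √(64)
  +(−1)^0/∏(0,2,1,4,1,0)! = 1/48  (running 1/48)
  +(−1)^1/∏(1,1,0,3,2,1)! = -1/12  (running -1/16)
⟨..|..⟩ = √(64)·(-1/16) = -0.500000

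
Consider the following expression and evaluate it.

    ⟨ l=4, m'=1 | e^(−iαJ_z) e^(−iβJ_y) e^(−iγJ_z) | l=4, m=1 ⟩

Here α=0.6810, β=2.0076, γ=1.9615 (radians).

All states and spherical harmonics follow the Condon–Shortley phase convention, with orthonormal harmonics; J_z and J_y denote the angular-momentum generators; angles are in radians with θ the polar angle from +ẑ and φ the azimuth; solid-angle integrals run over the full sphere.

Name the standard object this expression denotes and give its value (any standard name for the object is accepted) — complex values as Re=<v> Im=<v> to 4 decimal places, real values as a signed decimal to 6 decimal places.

This is a Wigner D-matrix element — the rotation-matrix element ⟨l m'| R(α,β,γ) |l m⟩ in the angular-momentum basis.
First d^4_{1,1}(β=2.0076), then the phase factors e^{-i(1)α} and e^{-i(1)γ}:
c=cos(2.007600/2)=0.537101, s=sin(2.007600/2)=0.843518; N=√[120·6·120·6]=720.000000
k: max(0,(1)−(1))=0 … min(4+(1),4−(1))=3
  k=0: (−1)^0·720.0000/(720)·0.5371^8·0.8435^0 = +0.006925
  k=1: (−1)^1·720.0000/(48)·0.5371^6·0.8435^2 = -0.256221
  k=2: (−1)^2·720.0000/(24)·0.5371^4·0.8435^4 = +1.263927
  k=3: (−1)^3·720.0000/(72)·0.5371^2·0.8435^6 = -1.039149
d^4_{1,1}(2.0076) = +0.006925 -0.256221 +1.263927 -1.039149 = -0.024518
D = (+0.776944-0.629570i)·(-0.024518)·(-0.380839-0.924641i) = +0.021527+0.011735i

Wigner D-matrix element, Re=0.0215 Im=0.0117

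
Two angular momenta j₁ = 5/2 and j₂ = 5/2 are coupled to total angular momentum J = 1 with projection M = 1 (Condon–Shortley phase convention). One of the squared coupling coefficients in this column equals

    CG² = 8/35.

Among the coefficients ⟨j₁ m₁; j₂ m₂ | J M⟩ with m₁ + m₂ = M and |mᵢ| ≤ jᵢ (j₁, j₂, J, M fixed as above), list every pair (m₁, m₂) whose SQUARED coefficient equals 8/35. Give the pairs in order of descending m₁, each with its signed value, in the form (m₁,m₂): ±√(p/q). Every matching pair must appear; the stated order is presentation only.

Admissible pairs with m₁+m₂ = M = 1: (-3/2,5/2), (-1/2,3/2), (1/2,1/2), (3/2,-1/2), (5/2,-3/2)
  (m₁,m₂)=(5/2,-3/2): CG² = 1/7, CG = +√(1/7)
  (m₁,m₂)=(3/2,-1/2): CG² = 8/35, CG = −√(8/35)   ← matches the target
  (m₁,m₂)=(1/2,1/2): CG² = 9/35, CG = +√(9/35)
  (m₁,m₂)=(-1/2,3/2): CG² = 8/35, CG = −√(8/35)   ← matches the target
  (m₁,m₂)=(-3/2,5/2): CG² = 1/7, CG = +√(1/7)
Pairs with CG² = 8/35: (3/2,-1/2): −√(8/35); (-1/2,3/2): −√(8/35)

(3/2,-1/2): −√(8/35); (-1/2,3/2): −√(8/35)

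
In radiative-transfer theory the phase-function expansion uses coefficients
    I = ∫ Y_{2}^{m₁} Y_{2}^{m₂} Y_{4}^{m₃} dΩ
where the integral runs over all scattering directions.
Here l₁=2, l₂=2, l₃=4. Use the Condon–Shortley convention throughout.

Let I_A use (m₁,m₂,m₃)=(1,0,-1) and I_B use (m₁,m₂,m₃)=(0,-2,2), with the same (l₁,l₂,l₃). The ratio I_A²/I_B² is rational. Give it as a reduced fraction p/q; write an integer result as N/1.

Same 2,2,4: normalisation and zero-m 3j drop out of the ratio.
A: Δ: 0! 4! 4! / 9! → 1/630; sum: t=0:+1/24 = 1/24; 3j²(2 2 4; 1 0 -1) = Δ·Π!·Σ² = 1/21  (sign -1)
B: Δ: 0! 4! 4! / 9! → 1/630; sum: t=0:+1/96 = 1/96; 3j²(2 2 4; 0 -2 2) = Δ·Π!·Σ² = 1/42  (sign +1)
I_A²/I_B² = (1/21)/(1/42) = 2/1

2/1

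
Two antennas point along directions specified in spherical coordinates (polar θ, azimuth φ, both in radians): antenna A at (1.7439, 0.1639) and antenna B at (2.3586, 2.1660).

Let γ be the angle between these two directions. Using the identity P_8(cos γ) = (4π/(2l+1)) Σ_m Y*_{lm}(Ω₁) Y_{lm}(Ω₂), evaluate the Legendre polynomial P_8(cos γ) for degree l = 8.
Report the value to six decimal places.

0.035702

Term-by-term m-sum for l=8 (normalisation 4π/17 = 0.739198):
  m=-8: Y*=+0.117290+0.441623i  Y=+0.001555+0.031561i  product -0.013755+0.004389i
  m=-7: Y*=-0.131334-0.291353i  Y=+0.108542+0.065946i  product +0.004958-0.040285i
  m=-6: Y*=-0.105776-0.158872i  Y=+0.275571-0.126259i  product -0.049208-0.030425i
  m=-5: Y*=+0.226547+0.242550i  Y=+0.075262-0.450389i  product +0.126292-0.083779i
  m=-4: Y*=+0.072178+0.055510i  Y=-0.263554-0.250886i  product -0.005096-0.032738i
  m=-3: Y*=-0.286868-0.153639i  Y=+0.046392-0.010122i  product -0.014864-0.004224i
  m=-2: Y*=-0.042408-0.014422i  Y=+0.141896-0.354860i  product -0.011135+0.013003i
  m=-1: Y*=+0.315445+0.052169i  Y=-0.077088-0.113847i  product -0.018378-0.039934i
  m=+0: Y*=+0.030990-0.000000i  Y=+0.344270+0.000000i  product +0.010669+0.000000i
  m=+1: Y*=-0.315445+0.052169i  Y=+0.077088-0.113847i  product -0.018378+0.039934i
  m=+2: Y*=-0.042408+0.014422i  Y=+0.141896+0.354860i  product -0.011135-0.013003i
  m=+3: Y*=+0.286868-0.153639i  Y=-0.046392-0.010122i  product -0.014864+0.004224i
  m=+4: Y*=+0.072178-0.055510i  Y=-0.263554+0.250886i  product -0.005096+0.032738i
  m=+5: Y*=-0.226547+0.242550i  Y=-0.075262-0.450389i  product +0.126292+0.083779i
  m=+6: Y*=-0.105776+0.158872i  Y=+0.275571+0.126259i  product -0.049208+0.030425i
  m=+7: Y*=+0.131334-0.291353i  Y=-0.108542+0.065946i  product +0.004958+0.040285i
  m=+8: Y*=+0.117290-0.441623i  Y=+0.001555-0.031561i  product -0.013755-0.004389i
Total Σ_m = +0.048299-0.000000i. Multiply by 0.739198: +0.035702-0.000000i. P_8(cos γ) = 0.035702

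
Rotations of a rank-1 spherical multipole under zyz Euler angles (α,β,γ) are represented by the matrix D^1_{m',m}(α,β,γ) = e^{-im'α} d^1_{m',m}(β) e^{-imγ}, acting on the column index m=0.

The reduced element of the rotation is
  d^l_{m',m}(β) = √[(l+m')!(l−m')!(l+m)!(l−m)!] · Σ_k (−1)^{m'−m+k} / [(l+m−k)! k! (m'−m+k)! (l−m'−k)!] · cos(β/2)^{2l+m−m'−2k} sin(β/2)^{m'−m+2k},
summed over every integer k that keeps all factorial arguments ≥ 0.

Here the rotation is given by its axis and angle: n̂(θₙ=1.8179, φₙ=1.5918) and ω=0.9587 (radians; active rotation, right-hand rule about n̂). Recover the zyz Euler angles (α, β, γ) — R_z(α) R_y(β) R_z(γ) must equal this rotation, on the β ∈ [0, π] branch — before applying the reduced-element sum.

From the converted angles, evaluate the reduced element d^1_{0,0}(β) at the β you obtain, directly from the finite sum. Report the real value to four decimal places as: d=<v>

d=0.6000

Axis–angle → zyz. n̂ = (sinθₙcosφₙ, sinθₙsinφₙ, cosθₙ) = (-0.020364, +0.969411, -0.244597), ω = 0.9587.
R = I cosω + sinω [n̂]ₓ + (1−cosω) n̂n̂ᵀ gives
  R = [+0.574761, +0.191791, +0.795529; -0.208587, +0.974372, -0.084205; -0.791291, -0.117539, +0.600036]
β = atan2(√(R₁₃²+R₂₃²), R₃₃) = 0.927250; α = atan2(R₂₃, R₁₃) mod 2π = 6.177730; γ = atan2(R₃₂, −R₃₁) mod 2π = 6.135722
d^1_{0,0}(β=0.9273) via the finite sum:
With c≡cos(β/2)=0.894437 and s≡sin(β/2)=0.447193, N=[1·1·1·1]^{1/2}=1.000000
Admissible k: 0..1 (factorial args all ≥0)
  k=0: (−1)^0·1.0000/(1)·0.8944^2·0.4472^0 = +0.800018
  k=1: (−1)^1·1.0000/(1)·0.8944^0·0.4472^2 = -0.199982
d^1_{0,0}(0.9273) = +0.800018 -0.199982 = +0.600036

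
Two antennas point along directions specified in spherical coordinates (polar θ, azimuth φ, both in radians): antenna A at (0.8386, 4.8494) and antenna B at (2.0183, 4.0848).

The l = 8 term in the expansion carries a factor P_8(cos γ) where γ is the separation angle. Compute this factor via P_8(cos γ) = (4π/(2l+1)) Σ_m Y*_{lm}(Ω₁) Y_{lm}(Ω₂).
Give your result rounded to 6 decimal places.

-0.026645

Term-by-term m-sum for l=8 (normalisation 4π/17 = 0.739198):
  m=-8: (0.02205 + 0.04290j) × (0.06825 - 0.21431j) = 0.01070 - 0.00180j  (running Σ = 0.01070 - 0.00180j)
  m=-7: (-0.14199 + 0.09960j) × (0.40999 - 0.13553j) = -0.04471 + 0.06008j  (running Σ = -0.03402 + 0.05828j)
  m=-6: (-0.24728 - 0.26611j) × (0.29665 + 0.21355j) = -0.01653 - 0.13175j  (running Σ = -0.05054 - 0.07346j)
  m=-5: (0.28981 - 0.35469j) × (-0.00015 - 0.04010j) = -0.01426 - 0.01157j  (running Σ = -0.06481 - 0.08503j)
  m=-4: (0.20867 + 0.12738j) × (0.28674 - 0.20961j) = 0.08653 - 0.00722j  (running Σ = 0.02173 - 0.09225j)
  m=-3: (0.07969 - 0.18283j) × (0.13205 + 0.04259j) = 0.01831 - 0.02075j  (running Σ = 0.04004 - 0.11299j)
  m=-2: (0.35187 + 0.09891j) × (-0.08985 - 0.27517j) = -0.00440 - 0.10571j  (running Σ = 0.03564 - 0.21871j)
  m=-1: (0.00500 - 0.03624j) × (0.11811 - 0.16282j) = -0.00531 - 0.00509j  (running Σ = 0.03033 - 0.22380j)
  m=0: (0.36814 + 0.00000j) × (-0.26266 + 0.00000j) = -0.09670 + 0.00000j  (running Σ = -0.06637 - 0.22380j)
  m=1: (-0.00500 - 0.03624j) × (-0.11811 - 0.16282j) = -0.00531 + 0.00509j  (running Σ = -0.07168 - 0.21871j)
  m=2: (0.35187 - 0.09891j) × (-0.08985 + 0.27517j) = -0.00440 + 0.10571j  (running Σ = -0.07608 - 0.11299j)
  m=3: (-0.07969 - 0.18283j) × (-0.13205 + 0.04259j) = 0.01831 + 0.02075j  (running Σ = -0.05777 - 0.09225j)
  m=4: (0.20867 - 0.12738j) × (0.28674 + 0.20961j) = 0.08653 + 0.00722j  (running Σ = 0.02876 - 0.08503j)
  m=5: (-0.28981 - 0.35469j) × (0.00015 - 0.04010j) = -0.01426 + 0.01157j  (running Σ = 0.01450 - 0.07346j)
  m=6: (-0.24728 + 0.26611j) × (0.29665 - 0.21355j) = -0.01653 + 0.13175j  (running Σ = -0.00203 + 0.05828j)
  m=7: (0.14199 + 0.09960j) × (-0.40999 - 0.13553j) = -0.04471 - 0.06008j  (running Σ = -0.04674 - 0.00180j)
  m=8: (0.02205 - 0.04290j) × (0.06825 + 0.21431j) = 0.01070 + 0.00180j  (running Σ = -0.03605 - 0.00000j)
Total Σ_m = -0.03605 - 0.00000j. Multiply by 0.739198: -0.02664 - 0.00000j. P_8(cos γ) = -0.026645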